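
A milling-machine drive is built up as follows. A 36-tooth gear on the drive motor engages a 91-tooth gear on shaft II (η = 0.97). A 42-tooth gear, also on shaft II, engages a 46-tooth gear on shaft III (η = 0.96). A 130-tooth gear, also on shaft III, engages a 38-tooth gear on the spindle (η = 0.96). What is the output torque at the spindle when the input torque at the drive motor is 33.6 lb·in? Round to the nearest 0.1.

24.3 lb·in

Gear mesh: ratio = 91/36 = 2.5278; torque at shaft II = 33.6 × 2.5278 × 0.97 = 82.385 lb·in.
Gear mesh: ratio = 46/42 = 1.0952; torque at shaft III = 82.385 × 1.0952 × 0.96 = 86.622 lb·in.
Gear mesh: ratio = 38/130 = 0.29231; torque at the spindle = 86.622 × 0.29231 × 0.96 = 24.308 lb·in.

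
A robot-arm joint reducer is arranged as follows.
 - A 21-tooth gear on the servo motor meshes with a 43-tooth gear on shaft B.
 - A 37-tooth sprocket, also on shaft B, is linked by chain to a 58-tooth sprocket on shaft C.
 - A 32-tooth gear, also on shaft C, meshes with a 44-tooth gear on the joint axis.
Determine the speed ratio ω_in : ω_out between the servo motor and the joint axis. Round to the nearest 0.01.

4.41

Each stage contributes driven/driver: gear mesh 43/21 = 2.0476, chain 58/37 = 1.5676, gear mesh 44/32 = 1.375.
Overall: 2.0476 × 1.5676 × 1.375 = 4.4134.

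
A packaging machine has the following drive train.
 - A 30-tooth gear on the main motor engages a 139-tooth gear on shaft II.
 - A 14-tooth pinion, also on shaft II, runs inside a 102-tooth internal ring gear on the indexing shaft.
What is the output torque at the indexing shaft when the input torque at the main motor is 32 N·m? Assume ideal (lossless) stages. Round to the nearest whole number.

After the gear mesh (139/30): 32 × 4.6333 = 148.27 N·m
After the internal gear (102/14): 148.27 × 7.2857 = 1080.2 N·m

1080 N·m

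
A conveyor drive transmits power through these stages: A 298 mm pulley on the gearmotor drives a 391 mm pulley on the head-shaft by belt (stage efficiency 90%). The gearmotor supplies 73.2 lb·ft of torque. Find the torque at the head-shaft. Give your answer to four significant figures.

belt 391/298 = 1.3121 → τ = 73.2·1.3121·0.90 = 86.44 lb·ft

86.44 lb·ft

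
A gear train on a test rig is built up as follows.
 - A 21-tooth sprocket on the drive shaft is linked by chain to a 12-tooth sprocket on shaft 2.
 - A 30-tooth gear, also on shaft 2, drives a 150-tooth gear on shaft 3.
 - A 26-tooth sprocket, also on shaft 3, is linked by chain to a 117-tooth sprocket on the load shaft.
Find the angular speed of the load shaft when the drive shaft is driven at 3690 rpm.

chain 12/21 = 0.57143 → 3690/0.57143 = 6457.5 rpm
gear mesh 150/30 = 5 → 6457.5/5 = 1291.5 rpm
chain 117/26 = 4.5 → 1291.5/4.5 = 287 rpm

287 rpm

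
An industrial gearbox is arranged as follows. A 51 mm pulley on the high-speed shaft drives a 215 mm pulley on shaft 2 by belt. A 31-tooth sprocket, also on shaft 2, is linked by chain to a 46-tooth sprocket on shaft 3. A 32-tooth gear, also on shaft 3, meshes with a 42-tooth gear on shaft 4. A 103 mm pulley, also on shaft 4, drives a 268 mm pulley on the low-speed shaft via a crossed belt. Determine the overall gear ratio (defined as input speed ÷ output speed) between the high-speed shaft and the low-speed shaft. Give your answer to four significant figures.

Each stage contributes driven/driver: belt 215/51 = 4.2157, chain 46/31 = 1.4839, gear mesh 42/32 = 1.3125, belt 268/103 = 2.6019.
Overall: 4.2157 × 1.4839 × 1.3125 × 2.6019 = 21.363.

21.36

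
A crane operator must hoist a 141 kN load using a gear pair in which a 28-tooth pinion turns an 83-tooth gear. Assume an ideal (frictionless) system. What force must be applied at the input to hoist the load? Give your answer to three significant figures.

Gear pair MA = 83/28 = 2.9643.
Effort = load / MA = 141 / 2.9643 = 47.566 kN.

47.6 kN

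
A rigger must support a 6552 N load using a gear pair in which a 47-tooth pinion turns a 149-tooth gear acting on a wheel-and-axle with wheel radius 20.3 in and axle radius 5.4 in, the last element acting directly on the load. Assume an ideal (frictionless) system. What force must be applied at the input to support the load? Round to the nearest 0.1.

Gear pair MA = 149/47 = 3.1702.
Wheel-and-axle MA = R/r = 20.3/5.4 = 3.7593.
Combined ideal MA = 3.1702 × 3.7593 = 11.918.
Effort = load / MA = 6552 / 11.918 = 549.77 N.

549.8 N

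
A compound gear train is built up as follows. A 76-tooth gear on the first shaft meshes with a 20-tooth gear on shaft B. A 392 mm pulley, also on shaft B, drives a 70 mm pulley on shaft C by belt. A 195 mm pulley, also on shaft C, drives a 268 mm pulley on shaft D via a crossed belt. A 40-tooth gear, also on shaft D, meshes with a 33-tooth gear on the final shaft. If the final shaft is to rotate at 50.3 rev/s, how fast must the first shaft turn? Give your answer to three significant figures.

Overall ratio R = 0.26316 × 0.17857 × 1.3744 × 0.825 = 0.053282.
Required input speed = output speed × R = 50.3 × 0.053282 = 2.6801 rev/s.

2.68 rev/s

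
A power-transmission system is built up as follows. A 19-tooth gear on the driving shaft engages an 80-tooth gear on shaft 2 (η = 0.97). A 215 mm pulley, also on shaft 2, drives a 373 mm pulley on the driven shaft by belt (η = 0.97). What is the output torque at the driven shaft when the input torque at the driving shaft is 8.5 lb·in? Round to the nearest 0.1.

gear mesh 80/19 = 4.2105 → τ = 8.5·4.2105·0.97 = 34.716 lb·in
belt 373/215 = 1.7349 → τ = 34.716·1.7349·0.97 = 58.421 lb·in

58.4 lb·in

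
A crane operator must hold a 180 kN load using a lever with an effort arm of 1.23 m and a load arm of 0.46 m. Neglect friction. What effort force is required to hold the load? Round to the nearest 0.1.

Lever MA = effort arm / load arm = 1.23/0.46 = 2.6739.
Effort = load / MA = 180 / 2.6739 = 67.317 kN.

67.3 kN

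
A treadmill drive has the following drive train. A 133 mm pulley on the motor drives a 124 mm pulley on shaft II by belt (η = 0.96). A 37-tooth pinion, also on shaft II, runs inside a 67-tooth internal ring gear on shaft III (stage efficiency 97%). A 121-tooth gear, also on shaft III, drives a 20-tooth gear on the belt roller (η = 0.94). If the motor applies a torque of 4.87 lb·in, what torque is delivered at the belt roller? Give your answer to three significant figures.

1.19 lb·in

After the belt (124/133): 4.87 × 0.93233 × 0.96 = 4.3588 lb·in
After the internal gear (67/37): 4.3588 × 1.8108 × 0.97 = 7.6562 lb·in
After the gear mesh (20/121): 7.6562 × 0.16529 × 0.94 = 1.1896 lb·in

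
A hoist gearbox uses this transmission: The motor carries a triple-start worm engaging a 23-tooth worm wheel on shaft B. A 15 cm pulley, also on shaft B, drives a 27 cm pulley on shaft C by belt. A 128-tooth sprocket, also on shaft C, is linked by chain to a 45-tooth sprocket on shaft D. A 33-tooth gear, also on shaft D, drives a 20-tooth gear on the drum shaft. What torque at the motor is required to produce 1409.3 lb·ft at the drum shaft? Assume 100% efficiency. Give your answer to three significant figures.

Overall ratio R = 7.6667 × 1.8 × 0.35156 × 0.60606 = 2.9403.
Input torque = output torque / R = 1409.3 / 2.9403 = 479.3 lb·ft.

479 lb·ft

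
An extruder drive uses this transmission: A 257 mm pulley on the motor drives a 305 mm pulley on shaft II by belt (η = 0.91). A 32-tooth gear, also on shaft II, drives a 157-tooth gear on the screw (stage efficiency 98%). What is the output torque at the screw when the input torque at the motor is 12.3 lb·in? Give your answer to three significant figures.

After the belt (305/257): 12.3 × 1.1868 × 0.91 = 13.284 lb·in
After the gear mesh (157/32): 13.284 × 4.9062 × 0.98 = 63.869 lb·in

63.9 lb·in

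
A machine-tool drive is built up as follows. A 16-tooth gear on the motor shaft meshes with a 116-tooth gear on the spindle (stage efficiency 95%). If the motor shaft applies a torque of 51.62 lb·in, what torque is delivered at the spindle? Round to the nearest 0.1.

Gear mesh: ratio = 116/16 = 7.25; torque at the spindle = 51.62 × 7.25 × 0.95 = 355.53 lb·in.

355.5 lb·in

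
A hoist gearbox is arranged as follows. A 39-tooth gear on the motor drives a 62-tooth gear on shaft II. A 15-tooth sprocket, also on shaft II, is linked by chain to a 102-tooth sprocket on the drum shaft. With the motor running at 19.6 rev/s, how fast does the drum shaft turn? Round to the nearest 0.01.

gear mesh 62/39 = 1.5897 → 19.6/1.5897 = 12.329 rev/s
chain 102/15 = 6.8 → 12.329/6.8 = 1.8131 rev/s

1.81 rev/s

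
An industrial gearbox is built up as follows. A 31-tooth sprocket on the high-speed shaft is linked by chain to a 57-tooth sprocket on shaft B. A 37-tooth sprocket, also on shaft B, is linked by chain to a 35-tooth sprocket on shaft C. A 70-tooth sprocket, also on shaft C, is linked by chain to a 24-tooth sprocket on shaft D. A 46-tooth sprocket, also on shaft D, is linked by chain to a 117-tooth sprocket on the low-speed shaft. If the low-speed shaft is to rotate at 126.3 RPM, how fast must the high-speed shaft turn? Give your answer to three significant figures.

Overall ratio R = 1.8387 × 0.94595 × 0.34286 × 2.5435 = 1.5168.
Required input speed = output speed × R = 126.3 × 1.5168 = 191.57 RPM.

192 RPM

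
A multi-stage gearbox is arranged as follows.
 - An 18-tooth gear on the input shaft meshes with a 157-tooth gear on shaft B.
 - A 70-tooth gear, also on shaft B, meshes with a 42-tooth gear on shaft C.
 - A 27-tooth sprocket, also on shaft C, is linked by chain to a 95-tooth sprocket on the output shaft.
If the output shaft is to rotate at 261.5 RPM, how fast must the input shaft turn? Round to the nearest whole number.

Overall ratio R = 8.7222 × 0.6 × 3.5185 = 18.414.
Required input speed = output speed × R = 261.5 × 18.414 = 4815.2 RPM.

4815 RPM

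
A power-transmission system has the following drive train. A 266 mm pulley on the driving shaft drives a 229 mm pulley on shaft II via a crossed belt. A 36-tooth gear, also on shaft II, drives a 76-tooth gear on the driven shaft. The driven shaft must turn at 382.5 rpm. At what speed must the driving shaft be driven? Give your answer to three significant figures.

Overall ratio R = 0.8609 × 2.1111 = 1.8175.
Required input speed = output speed × R = 382.5 × 1.8175 = 695.18 rpm.

695 rpm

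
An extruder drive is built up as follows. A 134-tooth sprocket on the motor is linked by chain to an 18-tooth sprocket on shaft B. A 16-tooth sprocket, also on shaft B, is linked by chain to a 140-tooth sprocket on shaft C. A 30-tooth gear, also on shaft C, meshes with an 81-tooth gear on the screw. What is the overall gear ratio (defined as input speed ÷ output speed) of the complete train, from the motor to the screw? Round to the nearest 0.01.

Each stage contributes driven/driver: chain 18/134 = 0.13433, chain 140/16 = 8.75, gear mesh 81/30 = 2.7.
Overall: 0.13433 × 8.75 × 2.7 = 3.1735.

3.17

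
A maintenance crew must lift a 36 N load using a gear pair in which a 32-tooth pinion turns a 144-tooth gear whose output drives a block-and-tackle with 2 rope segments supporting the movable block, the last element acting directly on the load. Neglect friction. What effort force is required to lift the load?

4 N

Gear pair MA = 144/32 = 4.5.
Block-and-tackle MA = number of supporting rope parts = 2.
Combined ideal MA = 4.5 × 2 = 9.
Effort = load / MA = 36 / 9 = 4 N.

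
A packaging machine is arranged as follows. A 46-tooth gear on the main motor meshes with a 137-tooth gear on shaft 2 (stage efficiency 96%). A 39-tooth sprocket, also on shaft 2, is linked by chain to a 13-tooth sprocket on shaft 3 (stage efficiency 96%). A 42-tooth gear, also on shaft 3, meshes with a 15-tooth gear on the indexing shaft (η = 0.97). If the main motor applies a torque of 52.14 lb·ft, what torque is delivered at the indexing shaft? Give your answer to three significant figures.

16.5 lb·ft

gear mesh 137/46 = 2.9783 → τ = 52.14·2.9783·0.96 = 149.08 lb·ft
chain 13/39 = 0.33333 → τ = 149.08·0.33333·0.96 = 47.704 lb·ft
gear mesh 15/42 = 0.35714 → τ = 47.704·0.35714·0.97 = 16.526 lb·ft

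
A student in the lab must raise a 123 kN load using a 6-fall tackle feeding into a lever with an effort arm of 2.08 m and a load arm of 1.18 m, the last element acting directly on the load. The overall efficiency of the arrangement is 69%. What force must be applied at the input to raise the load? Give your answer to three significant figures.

16.9 kN

Block-and-tackle MA = number of supporting rope parts = 6.
Lever MA = effort arm / load arm = 2.08/1.18 = 1.7627.
Combined ideal MA = 6 × 1.7627 = 10.576.
Actual MA = 10.576 × 0.69 = 7.2976.
Effort = load / actual MA = 123 / 7.2976 = 16.855 kN.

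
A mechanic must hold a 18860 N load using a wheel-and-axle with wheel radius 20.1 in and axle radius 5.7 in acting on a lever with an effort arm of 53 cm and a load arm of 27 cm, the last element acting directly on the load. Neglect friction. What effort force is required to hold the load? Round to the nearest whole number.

Wheel-and-axle MA = R/r = 20.1/5.7 = 3.5263.
Lever MA = effort arm / load arm = 53/27 = 1.963.
Combined ideal MA = 3.5263 × 1.963 = 6.922.
Effort = load / MA = 18860 / 6.922 = 2724.6 N.

2725 N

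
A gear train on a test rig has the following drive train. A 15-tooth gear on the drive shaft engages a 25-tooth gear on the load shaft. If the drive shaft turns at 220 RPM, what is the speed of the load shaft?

132 RPM

gear mesh 25/15 = 1.6667 → 220/1.6667 = 132 RPM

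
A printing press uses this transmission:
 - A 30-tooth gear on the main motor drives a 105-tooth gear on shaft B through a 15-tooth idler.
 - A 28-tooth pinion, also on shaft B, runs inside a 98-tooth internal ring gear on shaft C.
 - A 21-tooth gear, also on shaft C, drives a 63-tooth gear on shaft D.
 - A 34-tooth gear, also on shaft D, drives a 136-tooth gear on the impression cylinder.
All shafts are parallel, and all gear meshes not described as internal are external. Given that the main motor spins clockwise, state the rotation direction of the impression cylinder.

the main motor → shaft B: driver → idler → driven is 2 external meshes, 2 reversals → CW.
shaft B → shaft C: internal mesh, same direction → CW.
shaft C → shaft D: external mesh, 1 reversal → CCW.
shaft D → the impression cylinder: external mesh, 1 reversal → CW.
4 reversals in total — an even number — so the impression cylinder turns the same way as the main motor.

clockwise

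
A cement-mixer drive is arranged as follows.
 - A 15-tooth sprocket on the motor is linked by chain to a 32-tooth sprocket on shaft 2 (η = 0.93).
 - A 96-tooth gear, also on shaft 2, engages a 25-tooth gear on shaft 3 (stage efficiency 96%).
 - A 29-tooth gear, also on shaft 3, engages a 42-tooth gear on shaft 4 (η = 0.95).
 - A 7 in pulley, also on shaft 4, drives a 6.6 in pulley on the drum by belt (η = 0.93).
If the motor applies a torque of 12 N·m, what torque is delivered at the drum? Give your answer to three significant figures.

7.18 N·m

After the chain (32/15): 12 × 2.1333 × 0.93 = 23.808 N·m
After the gear mesh (25/96): 23.808 × 0.26042 × 0.96 = 5.952 N·m
After the gear mesh (42/29): 5.952 × 1.4483 × 0.95 = 8.1891 N·m
After the belt (6.6/7): 8.1891 × 0.94286 × 0.93 = 7.1807 N·m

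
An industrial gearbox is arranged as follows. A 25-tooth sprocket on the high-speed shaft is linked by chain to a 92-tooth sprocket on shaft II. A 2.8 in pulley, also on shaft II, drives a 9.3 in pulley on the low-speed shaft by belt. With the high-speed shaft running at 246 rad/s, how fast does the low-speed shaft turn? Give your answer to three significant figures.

20.1 rad/s

chain 92/25 = 3.68 → 246/3.68 = 66.848 rad/s
belt 9.3/2.8 = 3.3214 → 66.848/3.3214 = 20.126 rad/s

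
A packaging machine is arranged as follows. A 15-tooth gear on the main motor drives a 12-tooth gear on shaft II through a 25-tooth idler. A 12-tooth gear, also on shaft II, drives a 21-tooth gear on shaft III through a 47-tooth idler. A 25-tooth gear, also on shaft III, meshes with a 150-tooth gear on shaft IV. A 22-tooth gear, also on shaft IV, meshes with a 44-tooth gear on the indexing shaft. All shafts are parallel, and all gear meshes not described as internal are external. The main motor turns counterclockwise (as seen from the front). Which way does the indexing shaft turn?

the main motor → shaft II: driver → idler → driven is 2 external meshes, 2 reversals → CCW.
shaft II → shaft III: driver → idler → driven is 2 external meshes, 2 reversals → CCW.
shaft III → shaft IV: external mesh, 1 reversal → CW.
shaft IV → the indexing shaft: external mesh, 1 reversal → CCW.
6 reversals in total — an even number — so the indexing shaft turns the same way as the main motor.

counterclockwise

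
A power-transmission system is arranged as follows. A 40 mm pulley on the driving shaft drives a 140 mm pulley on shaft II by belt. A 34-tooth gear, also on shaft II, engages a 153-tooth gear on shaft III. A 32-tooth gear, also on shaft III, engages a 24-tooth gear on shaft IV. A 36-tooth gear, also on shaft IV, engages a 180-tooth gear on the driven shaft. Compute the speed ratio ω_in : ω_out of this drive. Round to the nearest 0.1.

Each stage contributes driven/driver: belt 140/40 = 3.5, gear mesh 153/34 = 4.5, gear mesh 24/32 = 0.75, gear mesh 180/36 = 5.
Overall: 3.5 × 4.5 × 0.75 × 5 = 59.062.

59.1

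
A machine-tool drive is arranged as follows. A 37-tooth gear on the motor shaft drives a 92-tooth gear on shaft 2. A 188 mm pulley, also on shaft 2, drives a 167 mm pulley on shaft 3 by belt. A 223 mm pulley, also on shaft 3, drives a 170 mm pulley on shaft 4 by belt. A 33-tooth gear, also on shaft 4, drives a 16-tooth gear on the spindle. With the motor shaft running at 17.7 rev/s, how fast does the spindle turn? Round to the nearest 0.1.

21.7 rev/s

the motor shaft → shaft 2 (gear mesh, 92/37): 17.7 ÷ 2.4865 = 7.1185 rev/s
shaft 2 → shaft 3 (belt, 167/188): 7.1185 ÷ 0.8883 = 8.0136 rev/s
shaft 3 → shaft 4 (belt, 170/223): 8.0136 ÷ 0.76233 = 10.512 rev/s
shaft 4 → the spindle (gear mesh, 16/33): 10.512 ÷ 0.48485 = 21.681 rev/s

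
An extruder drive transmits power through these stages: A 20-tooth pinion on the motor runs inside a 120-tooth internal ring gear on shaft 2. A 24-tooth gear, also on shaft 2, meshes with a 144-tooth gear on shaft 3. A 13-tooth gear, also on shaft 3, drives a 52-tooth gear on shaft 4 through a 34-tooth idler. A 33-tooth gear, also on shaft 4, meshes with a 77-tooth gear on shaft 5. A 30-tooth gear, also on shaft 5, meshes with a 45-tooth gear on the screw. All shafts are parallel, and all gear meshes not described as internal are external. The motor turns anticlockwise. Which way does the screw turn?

the motor → shaft 2: internal mesh, same direction → CCW.
shaft 2 → shaft 3: external mesh, 1 reversal → CW.
shaft 3 → shaft 4: driver → idler → driven is 2 external meshes, 2 reversals → CW.
shaft 4 → shaft 5: external mesh, 1 reversal → CCW.
shaft 5 → the screw: external mesh, 1 reversal → CW.
5 reversals in total — an odd number — so the screw turns opposite to the motor.

clockwise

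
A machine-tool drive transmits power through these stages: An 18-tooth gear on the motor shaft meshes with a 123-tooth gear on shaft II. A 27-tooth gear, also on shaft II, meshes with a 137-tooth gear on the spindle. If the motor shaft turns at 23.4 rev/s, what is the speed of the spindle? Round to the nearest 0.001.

the motor shaft → shaft II (gear mesh, 123/18): 23.4 ÷ 6.8333 = 3.4244 rev/s
shaft II → the spindle (gear mesh, 137/27): 3.4244 ÷ 5.0741 = 0.67488 rev/s

0.675 rev/s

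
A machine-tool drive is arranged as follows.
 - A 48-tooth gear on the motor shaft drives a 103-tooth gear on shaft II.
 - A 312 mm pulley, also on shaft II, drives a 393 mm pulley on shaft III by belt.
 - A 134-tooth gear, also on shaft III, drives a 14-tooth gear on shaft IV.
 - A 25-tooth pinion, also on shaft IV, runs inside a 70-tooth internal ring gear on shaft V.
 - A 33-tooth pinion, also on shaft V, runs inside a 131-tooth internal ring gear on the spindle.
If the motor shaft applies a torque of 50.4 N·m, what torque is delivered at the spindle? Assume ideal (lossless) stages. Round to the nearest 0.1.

gear mesh 103/48 = 2.1458 → τ = 50.4·2.1458 = 108.15 N·m
belt 393/312 = 1.2596 → τ = 108.15·1.2596 = 136.23 N·m
gear mesh 14/134 = 0.10448 → τ = 136.23·0.10448 = 14.233 N·m
internal gear 70/25 = 2.8 → τ = 14.233·2.8 = 39.852 N·m
internal gear 131/33 = 3.9697 → τ = 39.852·3.9697 = 158.2 N·m

158.2 N·m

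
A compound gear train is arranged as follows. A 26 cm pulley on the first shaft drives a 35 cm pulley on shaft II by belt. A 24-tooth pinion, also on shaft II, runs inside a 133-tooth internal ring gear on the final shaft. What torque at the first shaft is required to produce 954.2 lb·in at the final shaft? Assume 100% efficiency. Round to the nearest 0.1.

127.9 lb·in

Overall ratio R = 1.3462 × 5.5417 = 7.4599.
Input torque = output torque / R = 954.2 / 7.4599 = 127.91 lb·in.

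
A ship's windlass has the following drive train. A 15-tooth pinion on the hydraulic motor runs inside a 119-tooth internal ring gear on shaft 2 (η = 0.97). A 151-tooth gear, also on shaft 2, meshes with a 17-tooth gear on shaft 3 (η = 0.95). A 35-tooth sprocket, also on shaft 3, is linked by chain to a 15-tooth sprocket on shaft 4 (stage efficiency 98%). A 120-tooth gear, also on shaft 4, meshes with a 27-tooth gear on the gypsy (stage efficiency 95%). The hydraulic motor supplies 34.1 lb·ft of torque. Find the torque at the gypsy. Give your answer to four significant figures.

internal gear 119/15 = 7.9333 → τ = 34.1·7.9333·0.97 = 262.41 lb·ft
gear mesh 17/151 = 0.11258 → τ = 262.41·0.11258·0.95 = 28.066 lb·ft
chain 15/35 = 0.42857 → τ = 28.066·0.42857·0.98 = 11.788 lb·ft
gear mesh 27/120 = 0.225 → τ = 11.788·0.225·0.95 = 2.5196 lb·ft

2.520 lb·ft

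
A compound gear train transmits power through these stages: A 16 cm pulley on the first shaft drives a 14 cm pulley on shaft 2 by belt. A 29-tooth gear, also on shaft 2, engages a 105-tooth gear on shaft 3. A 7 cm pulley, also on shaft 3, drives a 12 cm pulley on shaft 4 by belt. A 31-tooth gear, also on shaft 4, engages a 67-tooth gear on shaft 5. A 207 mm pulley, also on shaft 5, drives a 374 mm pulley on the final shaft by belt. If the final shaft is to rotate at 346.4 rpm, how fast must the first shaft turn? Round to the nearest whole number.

Overall ratio R = 0.875 × 3.6207 × 1.7143 × 2.1613 × 1.8068 = 21.208.
Required input speed = output speed × R = 346.4 × 21.208 = 7346.4 rpm.

7346 rpm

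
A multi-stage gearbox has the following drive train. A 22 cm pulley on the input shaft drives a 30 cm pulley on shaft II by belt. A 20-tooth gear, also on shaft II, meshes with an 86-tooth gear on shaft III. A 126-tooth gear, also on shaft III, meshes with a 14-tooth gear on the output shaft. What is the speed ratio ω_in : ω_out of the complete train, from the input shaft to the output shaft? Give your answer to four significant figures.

0.6515

Each stage contributes driven/driver: belt 30/22 = 1.3636, gear mesh 86/20 = 4.3, gear mesh 14/126 = 0.11111.
Overall: 1.3636 × 4.3 × 0.11111 = 0.65152.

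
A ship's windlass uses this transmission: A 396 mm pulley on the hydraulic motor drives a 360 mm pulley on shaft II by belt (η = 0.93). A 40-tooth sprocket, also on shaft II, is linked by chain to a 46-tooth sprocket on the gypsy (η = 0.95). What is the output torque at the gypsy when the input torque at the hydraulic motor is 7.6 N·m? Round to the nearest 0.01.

Belt: ratio = 360/396 = 0.90909; torque at shaft II = 7.6 × 0.90909 × 0.93 = 6.4255 N·m.
Chain: ratio = 46/40 = 1.15; torque at the gypsy = 6.4255 × 1.15 × 0.95 = 7.0198 N·m.

7.02 N·m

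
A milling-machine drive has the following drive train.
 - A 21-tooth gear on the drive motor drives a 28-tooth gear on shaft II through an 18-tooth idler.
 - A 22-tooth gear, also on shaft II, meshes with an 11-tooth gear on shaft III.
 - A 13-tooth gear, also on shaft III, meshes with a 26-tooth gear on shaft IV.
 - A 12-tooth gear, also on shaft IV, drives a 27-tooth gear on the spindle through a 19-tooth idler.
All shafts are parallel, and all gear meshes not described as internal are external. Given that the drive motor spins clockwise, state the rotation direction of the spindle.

clockwise

the drive motor → shaft II: driver → idler → driven is 2 external meshes, 2 reversals → CW.
shaft II → shaft III: external mesh, 1 reversal → CCW.
shaft III → shaft IV: external mesh, 1 reversal → CW.
shaft IV → the spindle: driver → idler → driven is 2 external meshes, 2 reversals → CW.
6 reversals in total — an even number — so the spindle turns the same way as the drive motor.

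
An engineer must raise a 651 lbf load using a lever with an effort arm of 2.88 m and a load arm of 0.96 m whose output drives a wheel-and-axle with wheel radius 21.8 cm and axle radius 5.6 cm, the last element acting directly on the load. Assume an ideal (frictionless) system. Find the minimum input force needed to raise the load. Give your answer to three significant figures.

55.7 lbf

Lever MA = effort arm / load arm = 2.88/0.96 = 3.
Wheel-and-axle MA = R/r = 21.8/5.6 = 3.8929.
Combined ideal MA = 3 × 3.8929 = 11.679.
Effort = load / MA = 651 / 11.679 = 55.743 lbf.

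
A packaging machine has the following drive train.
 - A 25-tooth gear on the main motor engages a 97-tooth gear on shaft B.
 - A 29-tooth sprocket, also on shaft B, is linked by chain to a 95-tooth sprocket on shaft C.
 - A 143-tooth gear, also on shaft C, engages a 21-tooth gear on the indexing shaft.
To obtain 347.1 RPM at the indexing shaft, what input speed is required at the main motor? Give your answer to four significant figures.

647.9 RPM

Overall ratio R = 3.88 × 3.2759 × 0.14685 = 1.8666.
Required input speed = output speed × R = 347.1 × 1.8666 = 647.88 RPM.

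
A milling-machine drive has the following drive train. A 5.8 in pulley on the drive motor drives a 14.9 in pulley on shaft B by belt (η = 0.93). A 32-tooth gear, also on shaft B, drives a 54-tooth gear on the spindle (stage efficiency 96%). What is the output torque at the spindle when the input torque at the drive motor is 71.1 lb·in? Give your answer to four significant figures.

275.2 lb·in

After the belt (14.9/5.8): 71.1 × 2.569 × 0.93 = 169.87 lb·in
After the gear mesh (54/32): 169.87 × 1.6875 × 0.96 = 275.19 lb·in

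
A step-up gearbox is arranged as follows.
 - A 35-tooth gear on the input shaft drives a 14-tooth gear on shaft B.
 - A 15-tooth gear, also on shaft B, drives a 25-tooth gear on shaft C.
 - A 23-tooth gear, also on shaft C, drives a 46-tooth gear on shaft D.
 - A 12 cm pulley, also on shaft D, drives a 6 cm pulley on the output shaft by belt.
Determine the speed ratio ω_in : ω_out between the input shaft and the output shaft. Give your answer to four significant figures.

0.6667

Each stage contributes driven/driver: gear mesh 14/35 = 0.4, gear mesh 25/15 = 1.6667, gear mesh 46/23 = 2, belt 6/12 = 0.5.
Overall: 0.4 × 1.6667 × 2 × 0.5 = 0.66667.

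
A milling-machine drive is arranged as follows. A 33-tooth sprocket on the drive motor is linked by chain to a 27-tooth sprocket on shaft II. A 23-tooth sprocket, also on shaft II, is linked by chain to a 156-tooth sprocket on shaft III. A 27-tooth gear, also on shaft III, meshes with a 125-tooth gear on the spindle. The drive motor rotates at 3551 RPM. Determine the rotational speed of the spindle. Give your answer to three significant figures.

138 RPM

Chain: ratio = 27/33 = 0.81818, so shaft II turns at 3551 / 0.81818 = 4340.1 RPM.
Chain: ratio = 156/23 = 6.7826, so shaft III turns at 4340.1 / 6.7826 = 639.89 RPM.
Gear mesh: ratio = 125/27 = 4.6296, so the spindle turns at 639.89 / 4.6296 = 138.22 RPM.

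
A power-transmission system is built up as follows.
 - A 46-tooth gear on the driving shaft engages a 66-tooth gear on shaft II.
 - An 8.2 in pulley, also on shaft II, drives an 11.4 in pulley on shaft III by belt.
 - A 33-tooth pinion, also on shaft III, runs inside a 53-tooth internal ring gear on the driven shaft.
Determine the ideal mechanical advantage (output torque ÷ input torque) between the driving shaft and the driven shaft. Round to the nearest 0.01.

Each stage contributes driven/driver: gear mesh 66/46 = 1.4348, belt 11.4/8.2 = 1.3902, internal gear 53/33 = 1.6061.
Overall: 1.4348 × 1.3902 × 1.6061 = 3.2036.

3.20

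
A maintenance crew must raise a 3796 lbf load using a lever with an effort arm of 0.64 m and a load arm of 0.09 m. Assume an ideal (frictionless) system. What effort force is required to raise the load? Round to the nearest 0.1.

Lever MA = effort arm / load arm = 0.64/0.09 = 7.1111.
Effort = load / MA = 3796 / 7.1111 = 533.81 lbf.

533.8 lbf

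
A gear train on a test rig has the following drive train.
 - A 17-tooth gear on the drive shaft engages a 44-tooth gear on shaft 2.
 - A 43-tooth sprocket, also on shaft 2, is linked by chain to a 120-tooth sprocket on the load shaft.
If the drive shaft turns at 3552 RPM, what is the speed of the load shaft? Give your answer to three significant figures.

492 RPM

the drive shaft → shaft 2 (gear mesh, 44/17): 3552 ÷ 2.5882 = 1372.4 RPM
shaft 2 → the load shaft (chain, 120/43): 1372.4 ÷ 2.7907 = 491.76 RPM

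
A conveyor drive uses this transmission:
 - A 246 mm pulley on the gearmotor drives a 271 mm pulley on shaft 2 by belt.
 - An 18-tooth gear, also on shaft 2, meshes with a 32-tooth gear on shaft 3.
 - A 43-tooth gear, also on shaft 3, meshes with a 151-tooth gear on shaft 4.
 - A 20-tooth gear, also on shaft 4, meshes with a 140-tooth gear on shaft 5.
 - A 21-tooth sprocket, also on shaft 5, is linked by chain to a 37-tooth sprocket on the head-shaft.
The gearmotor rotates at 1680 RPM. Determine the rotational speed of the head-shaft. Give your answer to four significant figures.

belt 271/246 = 1.1016 → 1680/1.1016 = 1525 RPM
gear mesh 32/18 = 1.7778 → 1525/1.7778 = 857.82 RPM
gear mesh 151/43 = 3.5116 → 857.82/3.5116 = 244.28 RPM
gear mesh 140/20 = 7 → 244.28/7 = 34.897 RPM
chain 37/21 = 1.7619 → 34.897/1.7619 = 19.807 RPM

19.81 RPM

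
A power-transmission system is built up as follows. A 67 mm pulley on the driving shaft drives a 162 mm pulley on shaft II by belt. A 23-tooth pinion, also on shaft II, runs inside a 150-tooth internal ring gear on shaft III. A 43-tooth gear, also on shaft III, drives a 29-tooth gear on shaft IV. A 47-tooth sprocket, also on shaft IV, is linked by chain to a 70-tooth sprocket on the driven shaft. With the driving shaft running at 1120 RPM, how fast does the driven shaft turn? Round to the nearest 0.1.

the driving shaft → shaft II (belt, 162/67): 1120 ÷ 2.4179 = 463.21 RPM
shaft II → shaft III (internal gear, 150/23): 463.21 ÷ 6.5217 = 71.026 RPM
shaft III → shaft IV (gear mesh, 29/43): 71.026 ÷ 0.67442 = 105.31 RPM
shaft IV → the driven shaft (chain, 70/47): 105.31 ÷ 1.4894 = 70.711 RPM

70.7 RPM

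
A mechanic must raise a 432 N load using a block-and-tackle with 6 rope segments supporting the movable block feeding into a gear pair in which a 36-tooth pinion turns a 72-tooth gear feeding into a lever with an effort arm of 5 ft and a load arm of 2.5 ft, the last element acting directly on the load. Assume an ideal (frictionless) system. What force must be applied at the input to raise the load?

Block-and-tackle MA = number of supporting rope parts = 6.
Gear pair MA = 72/36 = 2.
Lever MA = effort arm / load arm = 5/2.5 = 2.
Combined ideal MA = 6 × 2 × 2 = 24.
Effort = load / MA = 432 / 24 = 18 N.

18 N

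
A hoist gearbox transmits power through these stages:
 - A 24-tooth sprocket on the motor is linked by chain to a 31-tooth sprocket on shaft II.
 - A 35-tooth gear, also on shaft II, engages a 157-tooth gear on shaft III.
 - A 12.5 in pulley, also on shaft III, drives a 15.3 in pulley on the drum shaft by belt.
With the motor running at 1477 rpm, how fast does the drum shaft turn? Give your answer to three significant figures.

208 rpm

the motor → shaft II (chain, 31/24): 1477 ÷ 1.2917 = 1143.5 rpm
shaft II → shaft III (gear mesh, 157/35): 1143.5 ÷ 4.4857 = 254.92 rpm
shaft III → the drum shaft (belt, 15.3/12.5): 254.92 ÷ 1.224 = 208.27 rpm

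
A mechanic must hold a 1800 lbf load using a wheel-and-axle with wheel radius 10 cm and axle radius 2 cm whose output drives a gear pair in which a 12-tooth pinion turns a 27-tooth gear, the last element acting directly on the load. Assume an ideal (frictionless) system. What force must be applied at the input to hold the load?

160 lbf

Wheel-and-axle MA = R/r = 10/2 = 5.
Gear pair MA = 27/12 = 2.25.
Combined ideal MA = 5 × 2.25 = 11.25.
Effort = load / MA = 1800 / 11.25 = 160 lbf.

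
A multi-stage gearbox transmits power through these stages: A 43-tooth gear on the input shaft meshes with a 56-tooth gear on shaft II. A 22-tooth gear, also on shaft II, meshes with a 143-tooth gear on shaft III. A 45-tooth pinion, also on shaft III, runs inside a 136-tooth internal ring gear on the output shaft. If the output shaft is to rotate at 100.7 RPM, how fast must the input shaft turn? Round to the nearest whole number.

2576 RPM

Overall ratio R = 1.3023 × 6.5 × 3.0222 = 25.583.
Required input speed = output speed × R = 100.7 × 25.583 = 2576.3 RPM.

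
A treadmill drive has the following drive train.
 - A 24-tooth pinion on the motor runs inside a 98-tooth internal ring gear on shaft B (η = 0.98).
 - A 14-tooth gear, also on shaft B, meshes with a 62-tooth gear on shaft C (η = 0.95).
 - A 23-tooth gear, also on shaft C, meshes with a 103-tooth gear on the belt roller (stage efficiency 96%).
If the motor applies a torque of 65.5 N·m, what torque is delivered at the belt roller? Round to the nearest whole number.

4741 N·m

internal gear 98/24 = 4.0833 → τ = 65.5·4.0833·0.98 = 262.11 N·m
gear mesh 62/14 = 4.4286 → τ = 262.11·4.4286·0.95 = 1102.7 N·m
gear mesh 103/23 = 4.4783 → τ = 1102.7·4.4783·0.96 = 4740.8 N·m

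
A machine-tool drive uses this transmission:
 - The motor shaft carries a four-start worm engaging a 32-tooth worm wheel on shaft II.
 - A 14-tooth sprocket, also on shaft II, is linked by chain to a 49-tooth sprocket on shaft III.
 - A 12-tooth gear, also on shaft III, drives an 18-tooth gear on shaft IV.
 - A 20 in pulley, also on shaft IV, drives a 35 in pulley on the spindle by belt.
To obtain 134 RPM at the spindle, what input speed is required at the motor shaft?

9849 RPM

Overall ratio R = 8 × 3.5 × 1.5 × 1.75 = 73.5.
Required input speed = output speed × R = 134 × 73.5 = 9849 RPM.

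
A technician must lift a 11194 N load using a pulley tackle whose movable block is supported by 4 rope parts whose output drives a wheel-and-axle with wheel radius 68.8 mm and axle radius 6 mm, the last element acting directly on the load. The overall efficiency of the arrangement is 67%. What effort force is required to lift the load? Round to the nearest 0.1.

364.3 N

Block-and-tackle MA = number of supporting rope parts = 4.
Wheel-and-axle MA = R/r = 68.8/6 = 11.467.
Combined ideal MA = 4 × 11.467 = 45.867.
Actual MA = 45.867 × 0.67 = 30.731.
Effort = load / actual MA = 11194 / 30.731 = 364.26 N.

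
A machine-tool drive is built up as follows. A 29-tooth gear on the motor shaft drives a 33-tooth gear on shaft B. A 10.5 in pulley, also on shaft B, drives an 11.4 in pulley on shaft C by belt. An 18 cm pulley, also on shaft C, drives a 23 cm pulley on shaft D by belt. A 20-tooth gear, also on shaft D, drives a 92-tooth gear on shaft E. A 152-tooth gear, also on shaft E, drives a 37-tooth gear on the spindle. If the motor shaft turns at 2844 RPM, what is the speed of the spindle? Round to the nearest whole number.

1609 RPM

the motor shaft → shaft B (gear mesh, 33/29): 2844 ÷ 1.1379 = 2499.3 RPM
shaft B → shaft C (belt, 11.4/10.5): 2499.3 ÷ 1.0857 = 2302 RPM
shaft C → shaft D (belt, 23/18): 2302 ÷ 1.2778 = 1801.5 RPM
shaft D → shaft E (gear mesh, 92/20): 1801.5 ÷ 4.6 = 391.64 RPM
shaft E → the spindle (gear mesh, 37/152): 391.64 ÷ 0.24342 = 1608.9 RPM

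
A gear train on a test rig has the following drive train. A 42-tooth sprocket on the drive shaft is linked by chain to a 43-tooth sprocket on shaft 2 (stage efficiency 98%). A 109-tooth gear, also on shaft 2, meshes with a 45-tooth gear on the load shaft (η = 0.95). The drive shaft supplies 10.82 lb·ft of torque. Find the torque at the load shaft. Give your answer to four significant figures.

4.258 lb·ft

chain 43/42 = 1.0238 → τ = 10.82·1.0238·0.98 = 10.856 lb·ft
gear mesh 45/109 = 0.41284 → τ = 10.856·0.41284·0.95 = 4.2578 lb·ft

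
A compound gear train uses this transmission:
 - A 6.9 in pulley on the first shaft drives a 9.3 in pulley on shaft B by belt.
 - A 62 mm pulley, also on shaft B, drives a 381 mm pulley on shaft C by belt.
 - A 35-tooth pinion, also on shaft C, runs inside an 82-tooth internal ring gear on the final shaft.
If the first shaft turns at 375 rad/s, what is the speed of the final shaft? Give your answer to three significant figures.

the first shaft → shaft B (belt, 9.3/6.9): 375 ÷ 1.3478 = 278.23 rad/s
shaft B → shaft C (belt, 381/62): 278.23 ÷ 6.1452 = 45.276 rad/s
shaft C → the final shaft (internal gear, 82/35): 45.276 ÷ 2.3429 = 19.325 rad/s

19.3 rad/s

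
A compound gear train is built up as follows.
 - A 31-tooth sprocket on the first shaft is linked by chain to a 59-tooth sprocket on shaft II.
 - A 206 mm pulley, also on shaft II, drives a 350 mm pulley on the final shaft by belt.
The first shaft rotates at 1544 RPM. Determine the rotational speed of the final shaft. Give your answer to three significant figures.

477 RPM

Chain: ratio = 59/31 = 1.9032, so shaft II turns at 1544 / 1.9032 = 811.25 RPM.
Belt: ratio = 350/206 = 1.699, so the final shaft turns at 811.25 / 1.699 = 477.48 RPM.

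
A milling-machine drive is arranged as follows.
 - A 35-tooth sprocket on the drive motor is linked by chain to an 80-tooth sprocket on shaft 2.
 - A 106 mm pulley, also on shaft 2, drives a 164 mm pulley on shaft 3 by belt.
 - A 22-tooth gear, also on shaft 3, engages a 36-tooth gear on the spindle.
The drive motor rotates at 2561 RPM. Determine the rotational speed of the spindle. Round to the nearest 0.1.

442.6 RPM

chain 80/35 = 2.2857 → 2561/2.2857 = 1120.4 RPM
belt 164/106 = 1.5472 → 1120.4/1.5472 = 724.19 RPM
gear mesh 36/22 = 1.6364 → 724.19/1.6364 = 442.56 RPM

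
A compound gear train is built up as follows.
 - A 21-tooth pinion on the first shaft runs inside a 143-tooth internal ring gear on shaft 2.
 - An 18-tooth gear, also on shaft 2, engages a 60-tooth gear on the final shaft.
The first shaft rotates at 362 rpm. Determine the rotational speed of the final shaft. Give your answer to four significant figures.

internal gear 143/21 = 6.8095 → 362/6.8095 = 53.161 rpm
gear mesh 60/18 = 3.3333 → 53.161/3.3333 = 15.948 rpm

15.95 rpm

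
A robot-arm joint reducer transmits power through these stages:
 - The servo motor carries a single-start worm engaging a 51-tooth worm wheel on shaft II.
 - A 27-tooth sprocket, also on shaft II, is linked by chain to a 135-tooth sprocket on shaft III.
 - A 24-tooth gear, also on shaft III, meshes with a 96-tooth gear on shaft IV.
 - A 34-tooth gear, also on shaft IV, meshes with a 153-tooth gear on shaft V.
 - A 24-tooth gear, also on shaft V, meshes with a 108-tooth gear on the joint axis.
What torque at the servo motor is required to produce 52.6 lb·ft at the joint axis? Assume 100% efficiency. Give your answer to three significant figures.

Overall ratio R = 51 × 5 × 4 × 4.5 × 4.5 = 20655.
Input torque = output torque / R = 52.6 / 20655 = 0.0025466 lb·ft.

0.00255 lb·ft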